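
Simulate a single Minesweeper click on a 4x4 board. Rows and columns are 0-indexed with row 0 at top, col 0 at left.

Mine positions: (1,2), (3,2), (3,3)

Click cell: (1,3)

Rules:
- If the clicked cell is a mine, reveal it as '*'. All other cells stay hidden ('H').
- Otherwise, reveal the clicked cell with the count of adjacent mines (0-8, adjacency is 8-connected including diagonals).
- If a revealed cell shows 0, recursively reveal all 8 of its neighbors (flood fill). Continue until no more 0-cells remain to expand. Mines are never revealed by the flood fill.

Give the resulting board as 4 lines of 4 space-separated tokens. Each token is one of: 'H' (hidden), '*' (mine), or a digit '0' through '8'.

H H H H
H H H 1
H H H H
H H H H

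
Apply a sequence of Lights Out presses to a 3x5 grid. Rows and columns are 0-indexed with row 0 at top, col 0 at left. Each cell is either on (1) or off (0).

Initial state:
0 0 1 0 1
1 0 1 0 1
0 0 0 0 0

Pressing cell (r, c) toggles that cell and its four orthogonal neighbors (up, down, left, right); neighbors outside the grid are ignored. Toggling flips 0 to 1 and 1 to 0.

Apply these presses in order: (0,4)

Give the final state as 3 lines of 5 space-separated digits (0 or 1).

Answer: 0 0 1 1 0
1 0 1 0 0
0 0 0 0 0

Derivation:
After press 1 at (0,4):
0 0 1 1 0
1 0 1 0 0
0 0 0 0 0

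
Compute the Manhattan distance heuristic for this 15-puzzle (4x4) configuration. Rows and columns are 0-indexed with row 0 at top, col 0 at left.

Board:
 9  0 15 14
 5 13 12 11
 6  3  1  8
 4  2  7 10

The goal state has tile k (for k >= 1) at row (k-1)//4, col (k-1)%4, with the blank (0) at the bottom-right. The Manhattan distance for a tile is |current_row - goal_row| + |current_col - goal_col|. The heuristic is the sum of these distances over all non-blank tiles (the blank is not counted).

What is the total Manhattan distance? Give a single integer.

Tile 9: at (0,0), goal (2,0), distance |0-2|+|0-0| = 2
Tile 15: at (0,2), goal (3,2), distance |0-3|+|2-2| = 3
Tile 14: at (0,3), goal (3,1), distance |0-3|+|3-1| = 5
Tile 5: at (1,0), goal (1,0), distance |1-1|+|0-0| = 0
Tile 13: at (1,1), goal (3,0), distance |1-3|+|1-0| = 3
Tile 12: at (1,2), goal (2,3), distance |1-2|+|2-3| = 2
Tile 11: at (1,3), goal (2,2), distance |1-2|+|3-2| = 2
Tile 6: at (2,0), goal (1,1), distance |2-1|+|0-1| = 2
Tile 3: at (2,1), goal (0,2), distance |2-0|+|1-2| = 3
Tile 1: at (2,2), goal (0,0), distance |2-0|+|2-0| = 4
Tile 8: at (2,3), goal (1,3), distance |2-1|+|3-3| = 1
Tile 4: at (3,0), goal (0,3), distance |3-0|+|0-3| = 6
Tile 2: at (3,1), goal (0,1), distance |3-0|+|1-1| = 3
Tile 7: at (3,2), goal (1,2), distance |3-1|+|2-2| = 2
Tile 10: at (3,3), goal (2,1), distance |3-2|+|3-1| = 3
Sum: 2 + 3 + 5 + 0 + 3 + 2 + 2 + 2 + 3 + 4 + 1 + 6 + 3 + 2 + 3 = 41

Answer: 41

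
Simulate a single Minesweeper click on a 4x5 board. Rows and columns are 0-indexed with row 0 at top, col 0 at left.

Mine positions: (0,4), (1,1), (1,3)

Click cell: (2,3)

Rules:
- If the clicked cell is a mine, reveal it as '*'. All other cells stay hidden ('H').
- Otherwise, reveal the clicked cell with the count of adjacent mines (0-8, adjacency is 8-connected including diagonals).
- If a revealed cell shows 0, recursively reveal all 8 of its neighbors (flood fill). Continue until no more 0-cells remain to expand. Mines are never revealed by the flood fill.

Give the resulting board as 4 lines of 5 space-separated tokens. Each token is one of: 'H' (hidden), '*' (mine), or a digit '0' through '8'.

H H H H H
H H H H H
H H H 1 H
H H H H H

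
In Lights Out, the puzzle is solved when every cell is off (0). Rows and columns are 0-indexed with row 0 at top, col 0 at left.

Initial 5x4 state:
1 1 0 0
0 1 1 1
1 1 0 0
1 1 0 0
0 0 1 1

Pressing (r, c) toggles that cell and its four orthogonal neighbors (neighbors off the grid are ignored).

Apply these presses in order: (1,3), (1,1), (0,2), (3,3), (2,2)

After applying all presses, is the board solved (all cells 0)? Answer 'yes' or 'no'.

After press 1 at (1,3):
1 1 0 1
0 1 0 0
1 1 0 1
1 1 0 0
0 0 1 1

After press 2 at (1,1):
1 0 0 1
1 0 1 0
1 0 0 1
1 1 0 0
0 0 1 1

After press 3 at (0,2):
1 1 1 0
1 0 0 0
1 0 0 1
1 1 0 0
0 0 1 1

After press 4 at (3,3):
1 1 1 0
1 0 0 0
1 0 0 0
1 1 1 1
0 0 1 0

After press 5 at (2,2):
1 1 1 0
1 0 1 0
1 1 1 1
1 1 0 1
0 0 1 0

Lights still on: 13

Answer: no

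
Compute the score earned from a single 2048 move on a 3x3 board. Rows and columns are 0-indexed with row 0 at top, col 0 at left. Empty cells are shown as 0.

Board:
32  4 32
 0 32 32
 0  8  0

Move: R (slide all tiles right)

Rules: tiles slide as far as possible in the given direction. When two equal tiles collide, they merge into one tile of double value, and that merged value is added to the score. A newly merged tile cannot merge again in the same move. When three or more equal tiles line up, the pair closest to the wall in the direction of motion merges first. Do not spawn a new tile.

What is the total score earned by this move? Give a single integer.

Answer: 64

Derivation:
Slide right:
row 0: [32, 4, 32] -> [32, 4, 32]  score +0 (running 0)
row 1: [0, 32, 32] -> [0, 0, 64]  score +64 (running 64)
row 2: [0, 8, 0] -> [0, 0, 8]  score +0 (running 64)
Board after move:
32  4 32
 0  0 64
 0  0  8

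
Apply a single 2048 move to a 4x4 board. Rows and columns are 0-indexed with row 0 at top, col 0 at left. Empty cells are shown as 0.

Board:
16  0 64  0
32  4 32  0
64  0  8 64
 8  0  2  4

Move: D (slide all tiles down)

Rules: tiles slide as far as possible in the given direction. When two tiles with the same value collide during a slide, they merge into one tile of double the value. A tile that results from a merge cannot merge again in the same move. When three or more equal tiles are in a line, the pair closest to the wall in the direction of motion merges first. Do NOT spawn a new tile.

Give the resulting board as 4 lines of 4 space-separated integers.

Slide down:
col 0: [16, 32, 64, 8] -> [16, 32, 64, 8]
col 1: [0, 4, 0, 0] -> [0, 0, 0, 4]
col 2: [64, 32, 8, 2] -> [64, 32, 8, 2]
col 3: [0, 0, 64, 4] -> [0, 0, 64, 4]

Answer: 16  0 64  0
32  0 32  0
64  0  8 64
 8  4  2  4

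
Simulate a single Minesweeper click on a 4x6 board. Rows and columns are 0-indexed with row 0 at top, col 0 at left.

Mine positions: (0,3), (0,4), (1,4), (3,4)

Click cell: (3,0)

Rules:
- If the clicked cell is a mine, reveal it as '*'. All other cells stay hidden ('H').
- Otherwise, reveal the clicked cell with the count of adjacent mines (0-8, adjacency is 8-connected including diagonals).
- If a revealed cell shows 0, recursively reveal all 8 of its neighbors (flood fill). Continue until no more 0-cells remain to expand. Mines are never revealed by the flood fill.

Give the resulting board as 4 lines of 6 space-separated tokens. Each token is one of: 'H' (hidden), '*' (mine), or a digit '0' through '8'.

0 0 1 H H H
0 0 1 3 H H
0 0 0 2 H H
0 0 0 1 H H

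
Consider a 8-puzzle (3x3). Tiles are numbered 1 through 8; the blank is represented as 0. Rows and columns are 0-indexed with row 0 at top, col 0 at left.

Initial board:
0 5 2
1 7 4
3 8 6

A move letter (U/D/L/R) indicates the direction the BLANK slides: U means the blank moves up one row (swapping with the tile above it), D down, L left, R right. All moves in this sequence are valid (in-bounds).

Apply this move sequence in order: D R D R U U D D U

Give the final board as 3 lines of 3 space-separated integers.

Answer: 1 5 2
7 8 0
3 6 4

Derivation:
After move 1 (D):
1 5 2
0 7 4
3 8 6

After move 2 (R):
1 5 2
7 0 4
3 8 6

After move 3 (D):
1 5 2
7 8 4
3 0 6

After move 4 (R):
1 5 2
7 8 4
3 6 0

After move 5 (U):
1 5 2
7 8 0
3 6 4

After move 6 (U):
1 5 0
7 8 2
3 6 4

After move 7 (D):
1 5 2
7 8 0
3 6 4

After move 8 (D):
1 5 2
7 8 4
3 6 0

After move 9 (U):
1 5 2
7 8 0
3 6 4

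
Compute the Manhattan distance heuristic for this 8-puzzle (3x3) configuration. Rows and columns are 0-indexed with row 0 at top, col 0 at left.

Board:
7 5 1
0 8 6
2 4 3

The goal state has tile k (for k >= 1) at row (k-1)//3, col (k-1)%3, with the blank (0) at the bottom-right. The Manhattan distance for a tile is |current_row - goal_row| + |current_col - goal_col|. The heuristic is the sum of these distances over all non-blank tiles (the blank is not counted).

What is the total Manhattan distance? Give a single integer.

Answer: 13

Derivation:
Tile 7: (0,0)->(2,0) = 2
Tile 5: (0,1)->(1,1) = 1
Tile 1: (0,2)->(0,0) = 2
Tile 8: (1,1)->(2,1) = 1
Tile 6: (1,2)->(1,2) = 0
Tile 2: (2,0)->(0,1) = 3
Tile 4: (2,1)->(1,0) = 2
Tile 3: (2,2)->(0,2) = 2
Sum: 2 + 1 + 2 + 1 + 0 + 3 + 2 + 2 = 13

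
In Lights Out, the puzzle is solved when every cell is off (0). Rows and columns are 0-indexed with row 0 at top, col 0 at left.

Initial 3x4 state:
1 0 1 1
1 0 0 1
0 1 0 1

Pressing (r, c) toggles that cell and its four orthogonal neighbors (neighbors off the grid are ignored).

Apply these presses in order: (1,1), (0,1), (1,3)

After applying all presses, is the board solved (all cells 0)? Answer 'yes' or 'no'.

After press 1 at (1,1):
1 1 1 1
0 1 1 1
0 0 0 1

After press 2 at (0,1):
0 0 0 1
0 0 1 1
0 0 0 1

After press 3 at (1,3):
0 0 0 0
0 0 0 0
0 0 0 0

Lights still on: 0

Answer: yes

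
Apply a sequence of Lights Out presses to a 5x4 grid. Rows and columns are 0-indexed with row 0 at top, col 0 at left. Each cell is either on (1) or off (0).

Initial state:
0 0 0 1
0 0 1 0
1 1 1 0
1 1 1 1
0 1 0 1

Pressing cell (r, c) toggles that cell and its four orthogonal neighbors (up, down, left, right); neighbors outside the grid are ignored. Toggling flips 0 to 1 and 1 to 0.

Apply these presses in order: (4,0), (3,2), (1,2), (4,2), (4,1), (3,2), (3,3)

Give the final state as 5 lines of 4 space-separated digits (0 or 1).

After press 1 at (4,0):
0 0 0 1
0 0 1 0
1 1 1 0
0 1 1 1
1 0 0 1

After press 2 at (3,2):
0 0 0 1
0 0 1 0
1 1 0 0
0 0 0 0
1 0 1 1

After press 3 at (1,2):
0 0 1 1
0 1 0 1
1 1 1 0
0 0 0 0
1 0 1 1

After press 4 at (4,2):
0 0 1 1
0 1 0 1
1 1 1 0
0 0 1 0
1 1 0 0

After press 5 at (4,1):
0 0 1 1
0 1 0 1
1 1 1 0
0 1 1 0
0 0 1 0

After press 6 at (3,2):
0 0 1 1
0 1 0 1
1 1 0 0
0 0 0 1
0 0 0 0

After press 7 at (3,3):
0 0 1 1
0 1 0 1
1 1 0 1
0 0 1 0
0 0 0 1

Answer: 0 0 1 1
0 1 0 1
1 1 0 1
0 0 1 0
0 0 0 1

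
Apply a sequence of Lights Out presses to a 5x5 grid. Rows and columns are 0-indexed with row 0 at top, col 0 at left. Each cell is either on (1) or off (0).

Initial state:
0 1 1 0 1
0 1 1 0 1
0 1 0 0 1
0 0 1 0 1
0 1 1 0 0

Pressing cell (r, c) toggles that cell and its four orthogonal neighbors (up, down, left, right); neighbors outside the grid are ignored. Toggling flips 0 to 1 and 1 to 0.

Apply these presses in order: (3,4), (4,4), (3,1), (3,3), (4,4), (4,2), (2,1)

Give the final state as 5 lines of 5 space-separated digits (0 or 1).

Answer: 0 1 1 0 1
0 0 1 0 1
1 1 1 1 0
1 0 0 0 1
0 1 0 0 1

Derivation:
After press 1 at (3,4):
0 1 1 0 1
0 1 1 0 1
0 1 0 0 0
0 0 1 1 0
0 1 1 0 1

After press 2 at (4,4):
0 1 1 0 1
0 1 1 0 1
0 1 0 0 0
0 0 1 1 1
0 1 1 1 0

After press 3 at (3,1):
0 1 1 0 1
0 1 1 0 1
0 0 0 0 0
1 1 0 1 1
0 0 1 1 0

After press 4 at (3,3):
0 1 1 0 1
0 1 1 0 1
0 0 0 1 0
1 1 1 0 0
0 0 1 0 0

After press 5 at (4,4):
0 1 1 0 1
0 1 1 0 1
0 0 0 1 0
1 1 1 0 1
0 0 1 1 1

After press 6 at (4,2):
0 1 1 0 1
0 1 1 0 1
0 0 0 1 0
1 1 0 0 1
0 1 0 0 1

After press 7 at (2,1):
0 1 1 0 1
0 0 1 0 1
1 1 1 1 0
1 0 0 0 1
0 1 0 0 1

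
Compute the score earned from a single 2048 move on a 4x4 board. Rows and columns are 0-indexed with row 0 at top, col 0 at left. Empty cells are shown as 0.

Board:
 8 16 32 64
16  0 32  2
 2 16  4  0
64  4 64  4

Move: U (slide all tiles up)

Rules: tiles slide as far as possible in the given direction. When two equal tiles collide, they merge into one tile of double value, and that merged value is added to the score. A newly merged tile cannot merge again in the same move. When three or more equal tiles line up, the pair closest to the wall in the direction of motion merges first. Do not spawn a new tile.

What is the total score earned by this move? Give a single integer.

Answer: 96

Derivation:
Slide up:
col 0: [8, 16, 2, 64] -> [8, 16, 2, 64]  score +0 (running 0)
col 1: [16, 0, 16, 4] -> [32, 4, 0, 0]  score +32 (running 32)
col 2: [32, 32, 4, 64] -> [64, 4, 64, 0]  score +64 (running 96)
col 3: [64, 2, 0, 4] -> [64, 2, 4, 0]  score +0 (running 96)
Board after move:
 8 32 64 64
16  4  4  2
 2  0 64  4
64  0  0  0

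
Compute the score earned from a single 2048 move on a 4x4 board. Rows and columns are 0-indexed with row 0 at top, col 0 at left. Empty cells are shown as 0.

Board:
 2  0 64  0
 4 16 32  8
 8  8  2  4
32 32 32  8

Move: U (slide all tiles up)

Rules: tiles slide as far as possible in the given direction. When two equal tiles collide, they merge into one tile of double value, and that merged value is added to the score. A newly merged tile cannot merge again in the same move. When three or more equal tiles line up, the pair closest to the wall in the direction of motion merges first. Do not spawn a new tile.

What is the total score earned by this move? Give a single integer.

Slide up:
col 0: [2, 4, 8, 32] -> [2, 4, 8, 32]  score +0 (running 0)
col 1: [0, 16, 8, 32] -> [16, 8, 32, 0]  score +0 (running 0)
col 2: [64, 32, 2, 32] -> [64, 32, 2, 32]  score +0 (running 0)
col 3: [0, 8, 4, 8] -> [8, 4, 8, 0]  score +0 (running 0)
Board after move:
 2 16 64  8
 4  8 32  4
 8 32  2  8
32  0 32  0

Answer: 0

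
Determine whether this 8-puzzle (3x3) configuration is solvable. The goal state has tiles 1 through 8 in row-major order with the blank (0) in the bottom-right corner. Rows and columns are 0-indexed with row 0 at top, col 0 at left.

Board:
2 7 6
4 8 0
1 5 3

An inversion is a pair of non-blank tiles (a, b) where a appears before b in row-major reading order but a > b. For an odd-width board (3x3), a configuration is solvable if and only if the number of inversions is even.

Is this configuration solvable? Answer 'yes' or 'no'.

Inversions (pairs i<j in row-major order where tile[i] > tile[j] > 0): 16
16 is even, so the puzzle is solvable.

Answer: yes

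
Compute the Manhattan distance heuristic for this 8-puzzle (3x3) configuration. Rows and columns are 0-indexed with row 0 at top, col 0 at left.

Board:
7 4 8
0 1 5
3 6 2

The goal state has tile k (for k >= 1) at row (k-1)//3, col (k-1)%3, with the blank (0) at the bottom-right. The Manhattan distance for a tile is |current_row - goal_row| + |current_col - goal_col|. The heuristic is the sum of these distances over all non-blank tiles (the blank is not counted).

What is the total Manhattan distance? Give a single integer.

Tile 7: (0,0)->(2,0) = 2
Tile 4: (0,1)->(1,0) = 2
Tile 8: (0,2)->(2,1) = 3
Tile 1: (1,1)->(0,0) = 2
Tile 5: (1,2)->(1,1) = 1
Tile 3: (2,0)->(0,2) = 4
Tile 6: (2,1)->(1,2) = 2
Tile 2: (2,2)->(0,1) = 3
Sum: 2 + 2 + 3 + 2 + 1 + 4 + 2 + 3 = 19

Answer: 19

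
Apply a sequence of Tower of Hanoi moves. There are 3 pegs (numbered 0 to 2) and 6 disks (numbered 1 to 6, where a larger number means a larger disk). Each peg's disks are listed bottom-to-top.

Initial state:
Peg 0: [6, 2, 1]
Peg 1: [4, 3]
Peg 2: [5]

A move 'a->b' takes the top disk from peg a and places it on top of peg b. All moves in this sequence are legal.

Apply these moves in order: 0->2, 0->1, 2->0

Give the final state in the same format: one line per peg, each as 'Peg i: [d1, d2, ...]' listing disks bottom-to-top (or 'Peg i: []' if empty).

Answer: Peg 0: [6, 1]
Peg 1: [4, 3, 2]
Peg 2: [5]

Derivation:
After move 1 (0->2):
Peg 0: [6, 2]
Peg 1: [4, 3]
Peg 2: [5, 1]

After move 2 (0->1):
Peg 0: [6]
Peg 1: [4, 3, 2]
Peg 2: [5, 1]

After move 3 (2->0):
Peg 0: [6, 1]
Peg 1: [4, 3, 2]
Peg 2: [5]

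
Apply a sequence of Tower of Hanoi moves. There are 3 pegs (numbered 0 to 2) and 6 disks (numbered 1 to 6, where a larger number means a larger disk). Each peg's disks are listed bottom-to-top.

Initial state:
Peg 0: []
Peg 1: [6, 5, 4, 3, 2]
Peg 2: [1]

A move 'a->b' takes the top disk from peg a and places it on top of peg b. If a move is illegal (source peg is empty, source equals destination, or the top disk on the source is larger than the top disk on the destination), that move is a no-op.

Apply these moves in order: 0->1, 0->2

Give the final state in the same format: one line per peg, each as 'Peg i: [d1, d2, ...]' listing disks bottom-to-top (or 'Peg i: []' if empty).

Answer: Peg 0: []
Peg 1: [6, 5, 4, 3, 2]
Peg 2: [1]

Derivation:
After move 1 (0->1):
Peg 0: []
Peg 1: [6, 5, 4, 3, 2]
Peg 2: [1]

After move 2 (0->2):
Peg 0: []
Peg 1: [6, 5, 4, 3, 2]
Peg 2: [1]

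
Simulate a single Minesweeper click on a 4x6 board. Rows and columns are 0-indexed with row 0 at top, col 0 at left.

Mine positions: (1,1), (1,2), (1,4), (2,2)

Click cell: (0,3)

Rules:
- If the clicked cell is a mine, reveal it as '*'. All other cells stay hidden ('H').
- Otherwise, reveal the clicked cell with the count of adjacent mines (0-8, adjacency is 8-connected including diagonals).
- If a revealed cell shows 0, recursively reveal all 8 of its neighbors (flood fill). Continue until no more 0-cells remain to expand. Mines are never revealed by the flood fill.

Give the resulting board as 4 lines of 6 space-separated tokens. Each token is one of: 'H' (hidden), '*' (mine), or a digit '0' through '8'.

H H H 2 H H
H H H H H H
H H H H H H
H H H H H H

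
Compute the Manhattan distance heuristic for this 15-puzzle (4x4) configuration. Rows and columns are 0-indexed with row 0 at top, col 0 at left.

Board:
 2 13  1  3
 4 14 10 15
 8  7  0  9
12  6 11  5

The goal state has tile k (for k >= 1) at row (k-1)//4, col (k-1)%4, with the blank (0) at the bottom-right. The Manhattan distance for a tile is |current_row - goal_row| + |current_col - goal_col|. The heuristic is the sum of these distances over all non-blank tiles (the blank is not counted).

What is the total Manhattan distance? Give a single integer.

Tile 2: (0,0)->(0,1) = 1
Tile 13: (0,1)->(3,0) = 4
Tile 1: (0,2)->(0,0) = 2
Tile 3: (0,3)->(0,2) = 1
Tile 4: (1,0)->(0,3) = 4
Tile 14: (1,1)->(3,1) = 2
Tile 10: (1,2)->(2,1) = 2
Tile 15: (1,3)->(3,2) = 3
Tile 8: (2,0)->(1,3) = 4
Tile 7: (2,1)->(1,2) = 2
Tile 9: (2,3)->(2,0) = 3
Tile 12: (3,0)->(2,3) = 4
Tile 6: (3,1)->(1,1) = 2
Tile 11: (3,2)->(2,2) = 1
Tile 5: (3,3)->(1,0) = 5
Sum: 1 + 4 + 2 + 1 + 4 + 2 + 2 + 3 + 4 + 2 + 3 + 4 + 2 + 1 + 5 = 40

Answer: 40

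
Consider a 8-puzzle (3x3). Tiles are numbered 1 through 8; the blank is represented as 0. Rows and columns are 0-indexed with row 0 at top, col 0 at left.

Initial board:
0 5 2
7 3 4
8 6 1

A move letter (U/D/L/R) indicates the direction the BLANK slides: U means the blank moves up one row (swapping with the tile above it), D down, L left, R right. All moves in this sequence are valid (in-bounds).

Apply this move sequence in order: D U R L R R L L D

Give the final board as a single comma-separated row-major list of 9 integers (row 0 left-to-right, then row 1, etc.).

Answer: 7, 5, 2, 0, 3, 4, 8, 6, 1

Derivation:
After move 1 (D):
7 5 2
0 3 4
8 6 1

After move 2 (U):
0 5 2
7 3 4
8 6 1

After move 3 (R):
5 0 2
7 3 4
8 6 1

After move 4 (L):
0 5 2
7 3 4
8 6 1

After move 5 (R):
5 0 2
7 3 4
8 6 1

After move 6 (R):
5 2 0
7 3 4
8 6 1

After move 7 (L):
5 0 2
7 3 4
8 6 1

After move 8 (L):
0 5 2
7 3 4
8 6 1

After move 9 (D):
7 5 2
0 3 4
8 6 1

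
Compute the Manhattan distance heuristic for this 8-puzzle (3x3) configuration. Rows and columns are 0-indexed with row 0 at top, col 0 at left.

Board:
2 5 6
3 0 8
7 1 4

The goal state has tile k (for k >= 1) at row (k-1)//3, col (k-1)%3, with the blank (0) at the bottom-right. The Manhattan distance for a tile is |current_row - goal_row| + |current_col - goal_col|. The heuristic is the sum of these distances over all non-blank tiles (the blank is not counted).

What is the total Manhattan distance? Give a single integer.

Answer: 14

Derivation:
Tile 2: at (0,0), goal (0,1), distance |0-0|+|0-1| = 1
Tile 5: at (0,1), goal (1,1), distance |0-1|+|1-1| = 1
Tile 6: at (0,2), goal (1,2), distance |0-1|+|2-2| = 1
Tile 3: at (1,0), goal (0,2), distance |1-0|+|0-2| = 3
Tile 8: at (1,2), goal (2,1), distance |1-2|+|2-1| = 2
Tile 7: at (2,0), goal (2,0), distance |2-2|+|0-0| = 0
Tile 1: at (2,1), goal (0,0), distance |2-0|+|1-0| = 3
Tile 4: at (2,2), goal (1,0), distance |2-1|+|2-0| = 3
Sum: 1 + 1 + 1 + 3 + 2 + 0 + 3 + 3 = 14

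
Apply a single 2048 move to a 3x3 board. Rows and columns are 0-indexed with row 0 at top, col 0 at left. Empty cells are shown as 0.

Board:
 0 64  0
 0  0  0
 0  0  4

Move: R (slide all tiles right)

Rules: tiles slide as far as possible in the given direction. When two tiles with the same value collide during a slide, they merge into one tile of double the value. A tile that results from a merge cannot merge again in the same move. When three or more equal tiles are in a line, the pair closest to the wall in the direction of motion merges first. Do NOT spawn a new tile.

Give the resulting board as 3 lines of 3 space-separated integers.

Answer:  0  0 64
 0  0  0
 0  0  4

Derivation:
Slide right:
row 0: [0, 64, 0] -> [0, 0, 64]
row 1: [0, 0, 0] -> [0, 0, 0]
row 2: [0, 0, 4] -> [0, 0, 4]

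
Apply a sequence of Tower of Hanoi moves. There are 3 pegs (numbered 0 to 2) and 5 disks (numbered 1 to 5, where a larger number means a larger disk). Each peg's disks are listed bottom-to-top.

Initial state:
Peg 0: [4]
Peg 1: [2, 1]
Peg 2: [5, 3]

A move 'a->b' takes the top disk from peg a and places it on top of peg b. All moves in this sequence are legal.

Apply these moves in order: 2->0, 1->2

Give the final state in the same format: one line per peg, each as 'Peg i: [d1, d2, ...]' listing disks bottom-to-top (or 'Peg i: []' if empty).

After move 1 (2->0):
Peg 0: [4, 3]
Peg 1: [2, 1]
Peg 2: [5]

After move 2 (1->2):
Peg 0: [4, 3]
Peg 1: [2]
Peg 2: [5, 1]

Answer: Peg 0: [4, 3]
Peg 1: [2]
Peg 2: [5, 1]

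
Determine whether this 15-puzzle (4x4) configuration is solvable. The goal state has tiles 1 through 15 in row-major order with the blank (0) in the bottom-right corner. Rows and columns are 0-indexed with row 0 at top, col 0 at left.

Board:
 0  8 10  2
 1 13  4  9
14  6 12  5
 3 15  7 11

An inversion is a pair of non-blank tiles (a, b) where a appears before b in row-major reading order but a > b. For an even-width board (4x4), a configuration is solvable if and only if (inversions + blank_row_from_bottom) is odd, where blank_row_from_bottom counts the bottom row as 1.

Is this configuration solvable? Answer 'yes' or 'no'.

Inversions: 44
Blank is in row 0 (0-indexed from top), which is row 4 counting from the bottom (bottom = 1).
44 + 4 = 48, which is even, so the puzzle is not solvable.

Answer: no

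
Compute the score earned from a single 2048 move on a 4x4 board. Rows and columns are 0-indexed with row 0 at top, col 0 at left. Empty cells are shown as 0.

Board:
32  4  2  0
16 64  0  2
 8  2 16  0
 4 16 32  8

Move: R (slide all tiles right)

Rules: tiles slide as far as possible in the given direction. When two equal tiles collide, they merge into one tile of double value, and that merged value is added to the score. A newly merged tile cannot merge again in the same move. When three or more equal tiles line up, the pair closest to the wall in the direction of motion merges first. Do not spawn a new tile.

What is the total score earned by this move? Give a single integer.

Answer: 0

Derivation:
Slide right:
row 0: [32, 4, 2, 0] -> [0, 32, 4, 2]  score +0 (running 0)
row 1: [16, 64, 0, 2] -> [0, 16, 64, 2]  score +0 (running 0)
row 2: [8, 2, 16, 0] -> [0, 8, 2, 16]  score +0 (running 0)
row 3: [4, 16, 32, 8] -> [4, 16, 32, 8]  score +0 (running 0)
Board after move:
 0 32  4  2
 0 16 64  2
 0  8  2 16
 4 16 32  8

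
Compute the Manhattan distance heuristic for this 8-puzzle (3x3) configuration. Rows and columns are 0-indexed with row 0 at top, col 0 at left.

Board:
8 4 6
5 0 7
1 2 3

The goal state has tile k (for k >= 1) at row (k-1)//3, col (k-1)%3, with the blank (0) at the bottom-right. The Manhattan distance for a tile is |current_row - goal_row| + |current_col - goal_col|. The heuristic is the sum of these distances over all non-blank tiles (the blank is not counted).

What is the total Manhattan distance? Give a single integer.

Answer: 16

Derivation:
Tile 8: at (0,0), goal (2,1), distance |0-2|+|0-1| = 3
Tile 4: at (0,1), goal (1,0), distance |0-1|+|1-0| = 2
Tile 6: at (0,2), goal (1,2), distance |0-1|+|2-2| = 1
Tile 5: at (1,0), goal (1,1), distance |1-1|+|0-1| = 1
Tile 7: at (1,2), goal (2,0), distance |1-2|+|2-0| = 3
Tile 1: at (2,0), goal (0,0), distance |2-0|+|0-0| = 2
Tile 2: at (2,1), goal (0,1), distance |2-0|+|1-1| = 2
Tile 3: at (2,2), goal (0,2), distance |2-0|+|2-2| = 2
Sum: 3 + 2 + 1 + 1 + 3 + 2 + 2 + 2 = 16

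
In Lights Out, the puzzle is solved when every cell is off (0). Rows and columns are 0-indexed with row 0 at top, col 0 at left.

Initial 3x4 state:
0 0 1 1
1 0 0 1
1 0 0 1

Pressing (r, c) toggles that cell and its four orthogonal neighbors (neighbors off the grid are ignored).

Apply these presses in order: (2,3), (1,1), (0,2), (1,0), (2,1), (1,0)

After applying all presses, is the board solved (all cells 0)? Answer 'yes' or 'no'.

Answer: yes

Derivation:
After press 1 at (2,3):
0 0 1 1
1 0 0 0
1 0 1 0

After press 2 at (1,1):
0 1 1 1
0 1 1 0
1 1 1 0

After press 3 at (0,2):
0 0 0 0
0 1 0 0
1 1 1 0

After press 4 at (1,0):
1 0 0 0
1 0 0 0
0 1 1 0

After press 5 at (2,1):
1 0 0 0
1 1 0 0
1 0 0 0

After press 6 at (1,0):
0 0 0 0
0 0 0 0
0 0 0 0

Lights still on: 0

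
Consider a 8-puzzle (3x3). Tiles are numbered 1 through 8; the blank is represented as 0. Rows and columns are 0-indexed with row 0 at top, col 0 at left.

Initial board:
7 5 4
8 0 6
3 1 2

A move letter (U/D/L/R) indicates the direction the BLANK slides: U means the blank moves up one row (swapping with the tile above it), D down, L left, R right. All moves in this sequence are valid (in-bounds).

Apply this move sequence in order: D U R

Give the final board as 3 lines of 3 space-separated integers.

After move 1 (D):
7 5 4
8 1 6
3 0 2

After move 2 (U):
7 5 4
8 0 6
3 1 2

After move 3 (R):
7 5 4
8 6 0
3 1 2

Answer: 7 5 4
8 6 0
3 1 2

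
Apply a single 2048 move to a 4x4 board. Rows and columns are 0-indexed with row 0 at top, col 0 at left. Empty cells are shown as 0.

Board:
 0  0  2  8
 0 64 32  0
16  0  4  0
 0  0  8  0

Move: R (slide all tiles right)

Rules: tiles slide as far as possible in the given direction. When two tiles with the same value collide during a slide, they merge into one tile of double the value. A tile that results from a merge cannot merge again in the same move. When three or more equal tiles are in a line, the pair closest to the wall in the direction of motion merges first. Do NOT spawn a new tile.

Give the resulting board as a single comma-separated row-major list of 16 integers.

Answer: 0, 0, 2, 8, 0, 0, 64, 32, 0, 0, 16, 4, 0, 0, 0, 8

Derivation:
Slide right:
row 0: [0, 0, 2, 8] -> [0, 0, 2, 8]
row 1: [0, 64, 32, 0] -> [0, 0, 64, 32]
row 2: [16, 0, 4, 0] -> [0, 0, 16, 4]
row 3: [0, 0, 8, 0] -> [0, 0, 0, 8]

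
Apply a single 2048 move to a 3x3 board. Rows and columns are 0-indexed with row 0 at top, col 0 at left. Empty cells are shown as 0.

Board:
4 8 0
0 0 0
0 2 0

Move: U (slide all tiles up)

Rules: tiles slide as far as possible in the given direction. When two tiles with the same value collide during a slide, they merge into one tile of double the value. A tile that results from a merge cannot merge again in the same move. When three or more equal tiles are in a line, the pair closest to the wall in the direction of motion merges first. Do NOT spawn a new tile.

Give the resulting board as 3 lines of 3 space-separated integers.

Slide up:
col 0: [4, 0, 0] -> [4, 0, 0]
col 1: [8, 0, 2] -> [8, 2, 0]
col 2: [0, 0, 0] -> [0, 0, 0]

Answer: 4 8 0
0 2 0
0 0 0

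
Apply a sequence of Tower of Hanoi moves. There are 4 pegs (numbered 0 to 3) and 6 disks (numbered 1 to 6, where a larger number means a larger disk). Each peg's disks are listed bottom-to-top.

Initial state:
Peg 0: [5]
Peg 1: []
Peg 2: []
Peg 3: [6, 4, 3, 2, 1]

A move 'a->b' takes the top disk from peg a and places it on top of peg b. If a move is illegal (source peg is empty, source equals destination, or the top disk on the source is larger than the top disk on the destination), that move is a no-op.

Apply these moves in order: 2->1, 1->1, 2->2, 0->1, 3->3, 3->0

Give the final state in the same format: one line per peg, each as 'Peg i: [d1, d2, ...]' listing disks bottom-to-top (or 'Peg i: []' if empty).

Answer: Peg 0: [1]
Peg 1: [5]
Peg 2: []
Peg 3: [6, 4, 3, 2]

Derivation:
After move 1 (2->1):
Peg 0: [5]
Peg 1: []
Peg 2: []
Peg 3: [6, 4, 3, 2, 1]

After move 2 (1->1):
Peg 0: [5]
Peg 1: []
Peg 2: []
Peg 3: [6, 4, 3, 2, 1]

After move 3 (2->2):
Peg 0: [5]
Peg 1: []
Peg 2: []
Peg 3: [6, 4, 3, 2, 1]

After move 4 (0->1):
Peg 0: []
Peg 1: [5]
Peg 2: []
Peg 3: [6, 4, 3, 2, 1]

After move 5 (3->3):
Peg 0: []
Peg 1: [5]
Peg 2: []
Peg 3: [6, 4, 3, 2, 1]

After move 6 (3->0):
Peg 0: [1]
Peg 1: [5]
Peg 2: []
Peg 3: [6, 4, 3, 2]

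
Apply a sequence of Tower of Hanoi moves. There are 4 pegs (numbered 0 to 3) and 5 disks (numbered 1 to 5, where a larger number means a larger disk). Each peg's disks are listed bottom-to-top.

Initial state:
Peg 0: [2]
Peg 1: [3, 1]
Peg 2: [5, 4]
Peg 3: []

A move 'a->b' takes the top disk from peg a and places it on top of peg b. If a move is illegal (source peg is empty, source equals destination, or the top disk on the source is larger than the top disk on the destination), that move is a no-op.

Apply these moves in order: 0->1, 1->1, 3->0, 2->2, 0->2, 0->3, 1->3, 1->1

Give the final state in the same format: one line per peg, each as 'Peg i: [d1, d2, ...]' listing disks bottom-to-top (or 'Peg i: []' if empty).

After move 1 (0->1):
Peg 0: [2]
Peg 1: [3, 1]
Peg 2: [5, 4]
Peg 3: []

After move 2 (1->1):
Peg 0: [2]
Peg 1: [3, 1]
Peg 2: [5, 4]
Peg 3: []

After move 3 (3->0):
Peg 0: [2]
Peg 1: [3, 1]
Peg 2: [5, 4]
Peg 3: []

After move 4 (2->2):
Peg 0: [2]
Peg 1: [3, 1]
Peg 2: [5, 4]
Peg 3: []

After move 5 (0->2):
Peg 0: []
Peg 1: [3, 1]
Peg 2: [5, 4, 2]
Peg 3: []

After move 6 (0->3):
Peg 0: []
Peg 1: [3, 1]
Peg 2: [5, 4, 2]
Peg 3: []

After move 7 (1->3):
Peg 0: []
Peg 1: [3]
Peg 2: [5, 4, 2]
Peg 3: [1]

After move 8 (1->1):
Peg 0: []
Peg 1: [3]
Peg 2: [5, 4, 2]
Peg 3: [1]

Answer: Peg 0: []
Peg 1: [3]
Peg 2: [5, 4, 2]
Peg 3: [1]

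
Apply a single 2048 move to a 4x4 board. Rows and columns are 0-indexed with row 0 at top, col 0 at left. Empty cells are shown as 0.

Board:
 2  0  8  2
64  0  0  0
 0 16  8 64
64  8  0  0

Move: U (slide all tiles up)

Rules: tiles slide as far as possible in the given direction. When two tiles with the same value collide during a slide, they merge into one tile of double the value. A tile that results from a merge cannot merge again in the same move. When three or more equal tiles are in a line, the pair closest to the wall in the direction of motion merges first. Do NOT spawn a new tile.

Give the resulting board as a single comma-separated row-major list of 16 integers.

Slide up:
col 0: [2, 64, 0, 64] -> [2, 128, 0, 0]
col 1: [0, 0, 16, 8] -> [16, 8, 0, 0]
col 2: [8, 0, 8, 0] -> [16, 0, 0, 0]
col 3: [2, 0, 64, 0] -> [2, 64, 0, 0]

Answer: 2, 16, 16, 2, 128, 8, 0, 64, 0, 0, 0, 0, 0, 0, 0, 0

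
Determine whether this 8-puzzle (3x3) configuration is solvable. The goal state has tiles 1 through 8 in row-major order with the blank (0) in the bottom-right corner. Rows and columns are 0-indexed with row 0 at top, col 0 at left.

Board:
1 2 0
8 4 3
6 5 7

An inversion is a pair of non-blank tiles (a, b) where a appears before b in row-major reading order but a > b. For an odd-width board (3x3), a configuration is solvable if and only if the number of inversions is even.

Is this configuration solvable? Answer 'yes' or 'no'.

Answer: no

Derivation:
Inversions (pairs i<j in row-major order where tile[i] > tile[j] > 0): 7
7 is odd, so the puzzle is not solvable.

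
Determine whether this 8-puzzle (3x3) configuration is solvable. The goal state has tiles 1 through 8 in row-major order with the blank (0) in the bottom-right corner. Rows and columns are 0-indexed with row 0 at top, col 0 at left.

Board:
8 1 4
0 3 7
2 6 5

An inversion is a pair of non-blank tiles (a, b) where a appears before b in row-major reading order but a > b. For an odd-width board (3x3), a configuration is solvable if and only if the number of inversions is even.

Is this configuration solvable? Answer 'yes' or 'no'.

Inversions (pairs i<j in row-major order where tile[i] > tile[j] > 0): 14
14 is even, so the puzzle is solvable.

Answer: yes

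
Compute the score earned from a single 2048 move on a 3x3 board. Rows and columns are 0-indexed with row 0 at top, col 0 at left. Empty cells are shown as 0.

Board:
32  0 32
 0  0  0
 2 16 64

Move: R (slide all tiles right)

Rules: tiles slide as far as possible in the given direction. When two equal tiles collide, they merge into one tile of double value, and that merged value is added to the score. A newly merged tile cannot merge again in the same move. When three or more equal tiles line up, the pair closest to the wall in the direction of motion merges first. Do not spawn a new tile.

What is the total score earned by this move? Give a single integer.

Slide right:
row 0: [32, 0, 32] -> [0, 0, 64]  score +64 (running 64)
row 1: [0, 0, 0] -> [0, 0, 0]  score +0 (running 64)
row 2: [2, 16, 64] -> [2, 16, 64]  score +0 (running 64)
Board after move:
 0  0 64
 0  0  0
 2 16 64

Answer: 64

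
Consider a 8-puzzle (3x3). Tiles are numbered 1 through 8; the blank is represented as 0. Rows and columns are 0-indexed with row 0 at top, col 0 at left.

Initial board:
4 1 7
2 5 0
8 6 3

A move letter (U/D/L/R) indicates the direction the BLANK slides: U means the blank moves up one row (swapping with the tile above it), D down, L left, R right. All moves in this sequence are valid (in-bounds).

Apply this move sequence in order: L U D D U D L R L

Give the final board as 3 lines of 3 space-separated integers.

After move 1 (L):
4 1 7
2 0 5
8 6 3

After move 2 (U):
4 0 7
2 1 5
8 6 3

After move 3 (D):
4 1 7
2 0 5
8 6 3

After move 4 (D):
4 1 7
2 6 5
8 0 3

After move 5 (U):
4 1 7
2 0 5
8 6 3

After move 6 (D):
4 1 7
2 6 5
8 0 3

After move 7 (L):
4 1 7
2 6 5
0 8 3

After move 8 (R):
4 1 7
2 6 5
8 0 3

After move 9 (L):
4 1 7
2 6 5
0 8 3

Answer: 4 1 7
2 6 5
0 8 3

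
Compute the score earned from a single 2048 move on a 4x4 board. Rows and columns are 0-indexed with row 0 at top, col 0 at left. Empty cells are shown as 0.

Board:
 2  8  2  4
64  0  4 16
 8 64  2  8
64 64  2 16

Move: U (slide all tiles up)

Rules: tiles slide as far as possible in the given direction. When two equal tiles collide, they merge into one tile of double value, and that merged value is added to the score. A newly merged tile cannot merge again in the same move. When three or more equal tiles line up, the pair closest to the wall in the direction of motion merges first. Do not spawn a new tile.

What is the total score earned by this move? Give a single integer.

Answer: 132

Derivation:
Slide up:
col 0: [2, 64, 8, 64] -> [2, 64, 8, 64]  score +0 (running 0)
col 1: [8, 0, 64, 64] -> [8, 128, 0, 0]  score +128 (running 128)
col 2: [2, 4, 2, 2] -> [2, 4, 4, 0]  score +4 (running 132)
col 3: [4, 16, 8, 16] -> [4, 16, 8, 16]  score +0 (running 132)
Board after move:
  2   8   2   4
 64 128   4  16
  8   0   4   8
 64   0   0  16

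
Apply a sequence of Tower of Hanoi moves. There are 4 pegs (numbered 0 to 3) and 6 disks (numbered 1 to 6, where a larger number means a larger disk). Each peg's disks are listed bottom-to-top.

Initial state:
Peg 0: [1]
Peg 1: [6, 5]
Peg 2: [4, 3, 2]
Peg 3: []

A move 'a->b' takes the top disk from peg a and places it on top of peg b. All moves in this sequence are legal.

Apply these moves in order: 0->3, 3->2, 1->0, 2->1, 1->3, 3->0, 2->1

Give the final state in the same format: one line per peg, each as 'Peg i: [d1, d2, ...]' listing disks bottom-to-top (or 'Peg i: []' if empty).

Answer: Peg 0: [5, 1]
Peg 1: [6, 2]
Peg 2: [4, 3]
Peg 3: []

Derivation:
After move 1 (0->3):
Peg 0: []
Peg 1: [6, 5]
Peg 2: [4, 3, 2]
Peg 3: [1]

After move 2 (3->2):
Peg 0: []
Peg 1: [6, 5]
Peg 2: [4, 3, 2, 1]
Peg 3: []

After move 3 (1->0):
Peg 0: [5]
Peg 1: [6]
Peg 2: [4, 3, 2, 1]
Peg 3: []

After move 4 (2->1):
Peg 0: [5]
Peg 1: [6, 1]
Peg 2: [4, 3, 2]
Peg 3: []

After move 5 (1->3):
Peg 0: [5]
Peg 1: [6]
Peg 2: [4, 3, 2]
Peg 3: [1]

After move 6 (3->0):
Peg 0: [5, 1]
Peg 1: [6]
Peg 2: [4, 3, 2]
Peg 3: []

After move 7 (2->1):
Peg 0: [5, 1]
Peg 1: [6, 2]
Peg 2: [4, 3]
Peg 3: []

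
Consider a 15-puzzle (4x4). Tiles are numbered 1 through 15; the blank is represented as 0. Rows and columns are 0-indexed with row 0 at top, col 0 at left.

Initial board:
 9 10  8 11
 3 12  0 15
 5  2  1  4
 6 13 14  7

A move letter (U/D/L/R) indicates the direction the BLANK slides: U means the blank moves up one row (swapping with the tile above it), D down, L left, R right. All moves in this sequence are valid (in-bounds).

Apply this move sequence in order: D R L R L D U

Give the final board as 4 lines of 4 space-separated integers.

Answer:  9 10  8 11
 3 12  1 15
 5  2  0  4
 6 13 14  7

Derivation:
After move 1 (D):
 9 10  8 11
 3 12  1 15
 5  2  0  4
 6 13 14  7

After move 2 (R):
 9 10  8 11
 3 12  1 15
 5  2  4  0
 6 13 14  7

After move 3 (L):
 9 10  8 11
 3 12  1 15
 5  2  0  4
 6 13 14  7

After move 4 (R):
 9 10  8 11
 3 12  1 15
 5  2  4  0
 6 13 14  7

After move 5 (L):
 9 10  8 11
 3 12  1 15
 5  2  0  4
 6 13 14  7

After move 6 (D):
 9 10  8 11
 3 12  1 15
 5  2 14  4
 6 13  0  7

After move 7 (U):
 9 10  8 11
 3 12  1 15
 5  2  0  4
 6 13 14  7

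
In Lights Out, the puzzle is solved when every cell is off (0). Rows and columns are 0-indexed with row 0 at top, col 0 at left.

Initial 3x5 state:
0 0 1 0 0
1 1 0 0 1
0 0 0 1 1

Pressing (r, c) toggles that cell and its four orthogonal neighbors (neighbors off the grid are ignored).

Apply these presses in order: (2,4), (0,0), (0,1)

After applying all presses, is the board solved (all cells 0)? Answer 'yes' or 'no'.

Answer: yes

Derivation:
After press 1 at (2,4):
0 0 1 0 0
1 1 0 0 0
0 0 0 0 0

After press 2 at (0,0):
1 1 1 0 0
0 1 0 0 0
0 0 0 0 0

After press 3 at (0,1):
0 0 0 0 0
0 0 0 0 0
0 0 0 0 0

Lights still on: 0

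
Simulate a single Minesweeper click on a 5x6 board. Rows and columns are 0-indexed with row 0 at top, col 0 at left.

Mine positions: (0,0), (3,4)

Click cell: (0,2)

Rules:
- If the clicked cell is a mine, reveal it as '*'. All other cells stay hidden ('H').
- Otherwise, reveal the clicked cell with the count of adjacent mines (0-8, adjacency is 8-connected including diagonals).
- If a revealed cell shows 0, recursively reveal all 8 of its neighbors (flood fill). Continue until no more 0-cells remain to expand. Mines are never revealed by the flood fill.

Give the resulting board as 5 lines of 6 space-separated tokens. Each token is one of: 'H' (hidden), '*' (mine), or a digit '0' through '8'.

H 1 0 0 0 0
1 1 0 0 0 0
0 0 0 1 1 1
0 0 0 1 H H
0 0 0 1 H H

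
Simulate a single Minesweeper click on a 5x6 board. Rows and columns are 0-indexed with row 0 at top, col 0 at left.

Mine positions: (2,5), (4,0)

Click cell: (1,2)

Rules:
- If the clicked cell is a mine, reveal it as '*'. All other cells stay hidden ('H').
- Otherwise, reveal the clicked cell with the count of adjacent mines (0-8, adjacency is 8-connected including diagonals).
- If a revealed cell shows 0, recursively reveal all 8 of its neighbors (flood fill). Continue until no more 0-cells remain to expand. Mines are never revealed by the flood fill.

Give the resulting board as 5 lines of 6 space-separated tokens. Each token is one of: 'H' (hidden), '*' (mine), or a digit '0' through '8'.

0 0 0 0 0 0
0 0 0 0 1 1
0 0 0 0 1 H
1 1 0 0 1 1
H 1 0 0 0 0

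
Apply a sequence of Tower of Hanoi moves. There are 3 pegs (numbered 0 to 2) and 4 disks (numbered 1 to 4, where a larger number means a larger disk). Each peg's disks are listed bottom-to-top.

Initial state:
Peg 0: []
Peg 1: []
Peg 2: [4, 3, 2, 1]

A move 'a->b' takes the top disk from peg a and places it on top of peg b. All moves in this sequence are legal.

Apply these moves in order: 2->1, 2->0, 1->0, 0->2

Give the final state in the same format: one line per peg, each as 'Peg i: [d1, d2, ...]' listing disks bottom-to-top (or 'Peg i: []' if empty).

Answer: Peg 0: [2]
Peg 1: []
Peg 2: [4, 3, 1]

Derivation:
After move 1 (2->1):
Peg 0: []
Peg 1: [1]
Peg 2: [4, 3, 2]

After move 2 (2->0):
Peg 0: [2]
Peg 1: [1]
Peg 2: [4, 3]

After move 3 (1->0):
Peg 0: [2, 1]
Peg 1: []
Peg 2: [4, 3]

After move 4 (0->2):
Peg 0: [2]
Peg 1: []
Peg 2: [4, 3, 1]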